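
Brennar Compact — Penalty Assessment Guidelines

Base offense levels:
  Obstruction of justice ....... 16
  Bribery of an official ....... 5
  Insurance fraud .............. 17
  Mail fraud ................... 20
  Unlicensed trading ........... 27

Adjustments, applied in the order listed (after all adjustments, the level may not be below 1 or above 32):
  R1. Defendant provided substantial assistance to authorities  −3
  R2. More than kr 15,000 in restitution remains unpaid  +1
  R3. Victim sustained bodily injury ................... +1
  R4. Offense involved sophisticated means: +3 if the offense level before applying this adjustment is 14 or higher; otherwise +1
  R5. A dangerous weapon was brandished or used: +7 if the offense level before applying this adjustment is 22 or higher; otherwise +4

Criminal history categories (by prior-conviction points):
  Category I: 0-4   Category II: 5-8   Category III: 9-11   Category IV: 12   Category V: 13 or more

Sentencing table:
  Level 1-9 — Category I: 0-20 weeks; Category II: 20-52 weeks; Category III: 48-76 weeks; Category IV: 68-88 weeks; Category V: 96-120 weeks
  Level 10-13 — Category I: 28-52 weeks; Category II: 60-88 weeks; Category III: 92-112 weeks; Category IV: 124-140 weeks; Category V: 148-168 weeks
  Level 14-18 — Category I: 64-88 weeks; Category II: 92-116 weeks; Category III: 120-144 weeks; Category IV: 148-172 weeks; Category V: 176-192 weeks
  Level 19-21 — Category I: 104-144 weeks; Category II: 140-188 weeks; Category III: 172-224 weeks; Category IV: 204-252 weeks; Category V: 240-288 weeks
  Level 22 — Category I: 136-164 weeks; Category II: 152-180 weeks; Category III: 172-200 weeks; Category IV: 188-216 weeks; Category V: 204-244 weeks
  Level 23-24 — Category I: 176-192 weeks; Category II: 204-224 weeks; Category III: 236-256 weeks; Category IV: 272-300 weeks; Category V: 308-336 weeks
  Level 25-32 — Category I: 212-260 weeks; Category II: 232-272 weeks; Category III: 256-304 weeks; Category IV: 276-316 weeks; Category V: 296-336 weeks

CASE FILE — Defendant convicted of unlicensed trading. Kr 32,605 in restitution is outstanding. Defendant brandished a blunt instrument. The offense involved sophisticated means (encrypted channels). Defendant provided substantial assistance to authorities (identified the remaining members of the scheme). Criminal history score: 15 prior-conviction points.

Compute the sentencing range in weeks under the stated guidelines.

296-336 weeks

Base offense level for unlicensed trading: 27.
R1 applies: 27 − 3 = 24.
R2 applies: 24 + 1 = 25.
R3 does not apply.
R4 applies (level before this adjustment is 25 ≥ 14, so +3): 25 + 3 = 28.
R5 applies (level before this adjustment is 28 ≥ 22, so +7): 28 + 7 = 35.
Level 35 exceeds the maximum of 32; capped at 32.
Final offense level: 32.
Criminal history: 15 prior points → Category V (13+).
Level 32 falls in the 25-32 band.
Grid: Level 25-32 × Category V = 296-336 weeks.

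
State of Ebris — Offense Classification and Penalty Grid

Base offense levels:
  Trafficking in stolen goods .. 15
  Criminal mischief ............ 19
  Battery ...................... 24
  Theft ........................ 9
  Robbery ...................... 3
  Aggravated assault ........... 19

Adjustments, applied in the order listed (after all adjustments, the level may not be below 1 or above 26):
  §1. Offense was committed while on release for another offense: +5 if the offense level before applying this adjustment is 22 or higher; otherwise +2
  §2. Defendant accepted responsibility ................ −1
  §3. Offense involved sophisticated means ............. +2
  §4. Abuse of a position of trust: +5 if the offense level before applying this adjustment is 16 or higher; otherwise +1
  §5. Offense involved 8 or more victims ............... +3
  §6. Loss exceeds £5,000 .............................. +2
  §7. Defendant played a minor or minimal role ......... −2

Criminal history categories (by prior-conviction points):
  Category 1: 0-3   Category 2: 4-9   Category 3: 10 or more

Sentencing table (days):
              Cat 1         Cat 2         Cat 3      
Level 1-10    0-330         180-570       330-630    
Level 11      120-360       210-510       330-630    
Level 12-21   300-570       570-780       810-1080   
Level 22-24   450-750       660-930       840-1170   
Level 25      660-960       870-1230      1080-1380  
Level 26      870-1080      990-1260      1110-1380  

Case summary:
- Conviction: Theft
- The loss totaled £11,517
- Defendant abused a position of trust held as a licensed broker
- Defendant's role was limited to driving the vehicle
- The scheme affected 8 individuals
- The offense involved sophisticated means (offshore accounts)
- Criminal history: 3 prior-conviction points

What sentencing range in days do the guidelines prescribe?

Base offense level for theft: 9.
§1 does not apply.
§2 does not apply.
§3 applies: 9 + 2 = 11.
§4 applies (level before this adjustment is 11 < 16, so +1): 11 + 1 = 12.
§5 applies: 12 + 3 = 15.
§6 applies: 15 + 2 = 17.
§7 applies: 17 − 2 = 15.
Final offense level: 15.
Criminal history: 3 prior points → Category 1 (0-3).
Level 15 falls in the 12-21 band.
Grid: Level 12-21 × Category 1 = 300-570 days.

300-570 days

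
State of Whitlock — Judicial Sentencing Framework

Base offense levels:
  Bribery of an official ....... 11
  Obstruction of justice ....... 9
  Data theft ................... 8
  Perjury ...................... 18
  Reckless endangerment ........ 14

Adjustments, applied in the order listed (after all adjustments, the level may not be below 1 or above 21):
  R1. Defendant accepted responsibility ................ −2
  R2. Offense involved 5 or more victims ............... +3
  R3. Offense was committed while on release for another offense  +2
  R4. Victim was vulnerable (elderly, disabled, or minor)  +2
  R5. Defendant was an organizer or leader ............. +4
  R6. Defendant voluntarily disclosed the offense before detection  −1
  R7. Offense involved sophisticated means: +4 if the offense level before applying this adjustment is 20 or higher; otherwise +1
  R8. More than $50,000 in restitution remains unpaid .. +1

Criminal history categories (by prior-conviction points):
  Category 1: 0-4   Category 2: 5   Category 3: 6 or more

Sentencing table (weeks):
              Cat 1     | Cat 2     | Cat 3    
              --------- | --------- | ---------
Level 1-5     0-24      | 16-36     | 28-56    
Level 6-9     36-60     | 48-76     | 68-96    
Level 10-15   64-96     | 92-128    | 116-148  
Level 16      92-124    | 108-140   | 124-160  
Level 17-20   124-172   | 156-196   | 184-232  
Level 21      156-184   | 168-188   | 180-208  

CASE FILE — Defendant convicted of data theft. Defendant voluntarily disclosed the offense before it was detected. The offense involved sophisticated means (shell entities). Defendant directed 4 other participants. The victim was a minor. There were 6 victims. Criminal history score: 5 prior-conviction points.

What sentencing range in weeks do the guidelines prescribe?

Base offense level for data theft: 8.
R1 does not apply.
R2 applies: 8 + 3 = 11.
R4 applies: 11 + 2 = 13.
R5 applies: 13 + 4 = 17.
R6 applies: 17 − 1 = 16.
R7 applies (level before this adjustment is 16 < 20, so +1): 16 + 1 = 17.
R8 does not apply.
Final offense level: 17.
Criminal history: 5 prior points → Category 2 (5).
Level 17 falls in the 17-20 band.
Grid: Level 17-20 × Category 2 = 156-196 weeks.

156-196 weeks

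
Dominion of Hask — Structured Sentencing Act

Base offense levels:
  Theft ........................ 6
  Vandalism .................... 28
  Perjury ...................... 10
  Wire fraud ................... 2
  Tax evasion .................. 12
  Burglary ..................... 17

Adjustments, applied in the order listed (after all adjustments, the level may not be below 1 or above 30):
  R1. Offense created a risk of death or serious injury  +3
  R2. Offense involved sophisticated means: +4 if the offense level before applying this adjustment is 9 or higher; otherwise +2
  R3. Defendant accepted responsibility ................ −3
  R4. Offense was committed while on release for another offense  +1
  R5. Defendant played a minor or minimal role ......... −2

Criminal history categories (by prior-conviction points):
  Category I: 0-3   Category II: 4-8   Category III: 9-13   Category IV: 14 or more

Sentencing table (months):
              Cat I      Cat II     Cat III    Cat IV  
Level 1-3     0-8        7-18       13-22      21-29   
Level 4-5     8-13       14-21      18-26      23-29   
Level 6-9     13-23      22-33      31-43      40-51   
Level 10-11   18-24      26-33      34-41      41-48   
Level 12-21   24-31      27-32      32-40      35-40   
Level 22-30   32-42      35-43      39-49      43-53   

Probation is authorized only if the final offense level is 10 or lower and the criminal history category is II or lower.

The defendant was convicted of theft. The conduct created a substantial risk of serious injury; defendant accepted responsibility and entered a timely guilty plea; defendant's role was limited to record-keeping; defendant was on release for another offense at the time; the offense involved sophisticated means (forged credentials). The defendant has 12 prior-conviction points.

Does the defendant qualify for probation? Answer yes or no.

No

Base offense level for theft: 6.
R1 applies: 6 + 3 = 9.
R2 applies (level before this adjustment is 9 ≥ 9, so +4): 9 + 4 = 13.
R3 applies: 13 − 3 = 10.
R4 applies: 10 + 1 = 11.
R5 applies: 11 − 2 = 9.
Final offense level: 9.
Criminal history: 12 prior points → Category III (9-13).
Level 9 falls in the 6-9 band.
Grid: Level 6-9 × Category III = 31-43 months.
Probation check: level 9 ≤ 10 and category III > II → not eligible.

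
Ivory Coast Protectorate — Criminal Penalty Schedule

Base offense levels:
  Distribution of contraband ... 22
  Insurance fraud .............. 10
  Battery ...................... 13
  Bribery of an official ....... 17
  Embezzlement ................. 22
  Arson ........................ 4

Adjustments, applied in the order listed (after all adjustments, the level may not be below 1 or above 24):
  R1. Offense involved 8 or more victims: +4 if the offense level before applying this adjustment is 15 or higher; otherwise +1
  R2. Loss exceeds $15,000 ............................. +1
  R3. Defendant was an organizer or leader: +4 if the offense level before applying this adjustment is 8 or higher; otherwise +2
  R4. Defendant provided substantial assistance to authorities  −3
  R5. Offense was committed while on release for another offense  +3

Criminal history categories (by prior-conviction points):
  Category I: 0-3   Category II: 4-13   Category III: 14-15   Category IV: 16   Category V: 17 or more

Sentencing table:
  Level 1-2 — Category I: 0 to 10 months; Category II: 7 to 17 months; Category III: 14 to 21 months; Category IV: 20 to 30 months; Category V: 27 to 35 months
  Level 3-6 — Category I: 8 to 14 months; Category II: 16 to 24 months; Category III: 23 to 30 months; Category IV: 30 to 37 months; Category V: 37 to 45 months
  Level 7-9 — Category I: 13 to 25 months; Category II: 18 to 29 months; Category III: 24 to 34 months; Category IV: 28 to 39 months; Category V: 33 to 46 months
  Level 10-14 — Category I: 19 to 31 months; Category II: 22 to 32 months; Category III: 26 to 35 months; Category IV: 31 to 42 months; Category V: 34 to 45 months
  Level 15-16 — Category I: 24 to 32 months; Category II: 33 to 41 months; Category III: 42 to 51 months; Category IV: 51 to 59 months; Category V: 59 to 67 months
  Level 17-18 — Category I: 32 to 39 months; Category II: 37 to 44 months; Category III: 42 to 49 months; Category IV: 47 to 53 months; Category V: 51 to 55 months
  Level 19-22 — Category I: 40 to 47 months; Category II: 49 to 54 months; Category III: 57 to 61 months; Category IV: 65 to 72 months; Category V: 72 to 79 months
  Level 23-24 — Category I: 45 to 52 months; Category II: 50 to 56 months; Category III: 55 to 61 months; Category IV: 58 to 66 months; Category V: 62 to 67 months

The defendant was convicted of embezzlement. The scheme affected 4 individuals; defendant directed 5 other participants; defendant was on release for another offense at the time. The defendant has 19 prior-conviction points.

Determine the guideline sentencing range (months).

62-67 months

Base offense level for embezzlement: 22.
R2 does not apply.
R3 applies (level before this adjustment is 22 ≥ 8, so +4): 22 + 4 = 26.
R4 does not apply.
R5 applies: 26 + 3 = 29.
Level 29 exceeds the maximum of 24; capped at 24.
Final offense level: 24.
Criminal history: 19 prior points → Category V (17+).
Level 24 falls in the 23-24 band.
Grid: Level 23-24 × Category V = 62-67 months.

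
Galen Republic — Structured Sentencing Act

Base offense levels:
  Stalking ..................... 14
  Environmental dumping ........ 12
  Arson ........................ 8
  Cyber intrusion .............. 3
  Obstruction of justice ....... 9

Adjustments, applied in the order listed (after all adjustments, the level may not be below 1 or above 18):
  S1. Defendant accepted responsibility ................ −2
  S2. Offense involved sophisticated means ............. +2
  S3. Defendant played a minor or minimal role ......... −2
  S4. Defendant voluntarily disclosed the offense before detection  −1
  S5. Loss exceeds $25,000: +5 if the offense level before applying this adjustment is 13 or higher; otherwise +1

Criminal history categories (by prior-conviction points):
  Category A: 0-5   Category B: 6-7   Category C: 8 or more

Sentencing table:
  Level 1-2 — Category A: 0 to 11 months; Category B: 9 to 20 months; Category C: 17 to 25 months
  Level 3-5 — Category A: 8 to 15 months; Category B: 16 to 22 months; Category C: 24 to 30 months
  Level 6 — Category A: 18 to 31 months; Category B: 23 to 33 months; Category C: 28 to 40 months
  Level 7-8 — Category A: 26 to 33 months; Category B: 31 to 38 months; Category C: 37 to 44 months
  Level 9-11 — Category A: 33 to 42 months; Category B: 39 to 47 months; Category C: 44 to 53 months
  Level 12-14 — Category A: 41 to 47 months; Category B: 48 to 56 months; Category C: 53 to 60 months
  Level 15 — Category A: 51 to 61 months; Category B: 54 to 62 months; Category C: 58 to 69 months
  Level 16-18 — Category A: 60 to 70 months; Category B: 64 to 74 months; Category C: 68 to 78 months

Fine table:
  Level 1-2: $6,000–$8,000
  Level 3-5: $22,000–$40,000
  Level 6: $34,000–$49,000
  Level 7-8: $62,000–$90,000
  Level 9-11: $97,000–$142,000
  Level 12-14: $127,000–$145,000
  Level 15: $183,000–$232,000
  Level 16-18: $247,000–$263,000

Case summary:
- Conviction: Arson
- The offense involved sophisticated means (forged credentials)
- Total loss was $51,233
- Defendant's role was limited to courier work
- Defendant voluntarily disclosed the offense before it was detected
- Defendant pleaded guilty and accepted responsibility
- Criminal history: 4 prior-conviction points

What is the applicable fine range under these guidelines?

Base offense level for arson: 8.
S1 applies: 8 − 2 = 6.
S2 applies: 6 + 2 = 8.
S3 applies: 8 − 2 = 6.
S4 applies: 6 − 1 = 5.
S5 applies (level before this adjustment is 5 < 13, so +1): 5 + 1 = 6.
Final offense level: 6.
Level 6 falls in the 6 band.
Fine table: Level 6 → $34,000–$49,000.

$34,000–$49,000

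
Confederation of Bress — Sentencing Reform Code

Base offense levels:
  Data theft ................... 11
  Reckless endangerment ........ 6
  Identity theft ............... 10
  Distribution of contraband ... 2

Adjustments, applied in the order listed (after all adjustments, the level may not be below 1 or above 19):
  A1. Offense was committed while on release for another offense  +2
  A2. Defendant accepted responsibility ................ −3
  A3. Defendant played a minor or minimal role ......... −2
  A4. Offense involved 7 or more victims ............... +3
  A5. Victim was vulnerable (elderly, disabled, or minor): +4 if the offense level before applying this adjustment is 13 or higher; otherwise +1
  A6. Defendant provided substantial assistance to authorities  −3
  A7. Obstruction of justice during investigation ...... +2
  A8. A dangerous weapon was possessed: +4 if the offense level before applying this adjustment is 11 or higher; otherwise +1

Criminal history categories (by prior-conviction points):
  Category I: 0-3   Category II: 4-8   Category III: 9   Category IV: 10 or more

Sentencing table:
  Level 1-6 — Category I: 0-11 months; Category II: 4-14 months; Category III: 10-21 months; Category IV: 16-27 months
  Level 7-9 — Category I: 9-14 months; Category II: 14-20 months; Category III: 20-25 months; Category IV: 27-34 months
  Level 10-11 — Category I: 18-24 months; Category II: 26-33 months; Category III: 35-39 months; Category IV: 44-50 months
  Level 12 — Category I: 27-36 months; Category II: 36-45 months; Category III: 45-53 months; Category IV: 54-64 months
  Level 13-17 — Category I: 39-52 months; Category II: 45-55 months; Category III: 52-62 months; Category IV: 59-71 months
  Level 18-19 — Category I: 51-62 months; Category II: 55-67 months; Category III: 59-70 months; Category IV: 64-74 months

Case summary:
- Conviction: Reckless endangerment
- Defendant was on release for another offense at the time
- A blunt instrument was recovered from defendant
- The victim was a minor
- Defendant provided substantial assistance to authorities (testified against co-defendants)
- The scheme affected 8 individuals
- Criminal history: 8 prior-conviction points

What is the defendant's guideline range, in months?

26-33 months

Base offense level for reckless endangerment: 6.
A1 applies: 6 + 2 = 8.
A3 does not apply.
A4 applies: 8 + 3 = 11.
A5 applies (level before this adjustment is 11 < 13, so +1): 11 + 1 = 12.
A6 applies: 12 − 3 = 9.
A8 applies (level before this adjustment is 9 < 11, so +1): 9 + 1 = 10.
Final offense level: 10.
Criminal history: 8 prior points → Category II (4-8).
Level 10 falls in the 10-11 band.
Grid: Level 10-11 × Category II = 26-33 months.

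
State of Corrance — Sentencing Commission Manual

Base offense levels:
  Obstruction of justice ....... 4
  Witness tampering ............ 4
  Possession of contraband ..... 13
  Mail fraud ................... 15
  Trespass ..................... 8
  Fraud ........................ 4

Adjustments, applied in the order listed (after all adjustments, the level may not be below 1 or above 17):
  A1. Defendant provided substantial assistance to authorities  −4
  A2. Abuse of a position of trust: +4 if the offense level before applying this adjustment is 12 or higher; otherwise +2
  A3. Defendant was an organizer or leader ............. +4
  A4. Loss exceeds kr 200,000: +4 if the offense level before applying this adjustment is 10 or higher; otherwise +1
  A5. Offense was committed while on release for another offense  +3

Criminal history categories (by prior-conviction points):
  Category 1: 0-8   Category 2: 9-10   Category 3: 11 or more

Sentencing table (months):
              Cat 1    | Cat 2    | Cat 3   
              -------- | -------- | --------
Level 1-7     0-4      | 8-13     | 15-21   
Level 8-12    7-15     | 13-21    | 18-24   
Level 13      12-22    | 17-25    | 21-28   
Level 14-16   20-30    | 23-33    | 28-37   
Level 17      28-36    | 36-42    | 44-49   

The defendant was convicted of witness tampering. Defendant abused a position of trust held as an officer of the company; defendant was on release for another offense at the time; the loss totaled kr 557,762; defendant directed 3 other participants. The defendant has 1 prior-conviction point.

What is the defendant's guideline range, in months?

Base offense level for witness tampering: 4.
A1 does not apply.
A2 applies (level before this adjustment is 4 < 12, so +2): 4 + 2 = 6.
A3 applies: 6 + 4 = 10.
A4 applies (level before this adjustment is 10 ≥ 10, so +4): 10 + 4 = 14.
A5 applies: 14 + 3 = 17.
Final offense level: 17.
Criminal history: 1 prior point → Category 1 (0-8).
Level 17 falls in the 17 band.
Grid: Level 17 × Category 1 = 28-36 months.

28-36 months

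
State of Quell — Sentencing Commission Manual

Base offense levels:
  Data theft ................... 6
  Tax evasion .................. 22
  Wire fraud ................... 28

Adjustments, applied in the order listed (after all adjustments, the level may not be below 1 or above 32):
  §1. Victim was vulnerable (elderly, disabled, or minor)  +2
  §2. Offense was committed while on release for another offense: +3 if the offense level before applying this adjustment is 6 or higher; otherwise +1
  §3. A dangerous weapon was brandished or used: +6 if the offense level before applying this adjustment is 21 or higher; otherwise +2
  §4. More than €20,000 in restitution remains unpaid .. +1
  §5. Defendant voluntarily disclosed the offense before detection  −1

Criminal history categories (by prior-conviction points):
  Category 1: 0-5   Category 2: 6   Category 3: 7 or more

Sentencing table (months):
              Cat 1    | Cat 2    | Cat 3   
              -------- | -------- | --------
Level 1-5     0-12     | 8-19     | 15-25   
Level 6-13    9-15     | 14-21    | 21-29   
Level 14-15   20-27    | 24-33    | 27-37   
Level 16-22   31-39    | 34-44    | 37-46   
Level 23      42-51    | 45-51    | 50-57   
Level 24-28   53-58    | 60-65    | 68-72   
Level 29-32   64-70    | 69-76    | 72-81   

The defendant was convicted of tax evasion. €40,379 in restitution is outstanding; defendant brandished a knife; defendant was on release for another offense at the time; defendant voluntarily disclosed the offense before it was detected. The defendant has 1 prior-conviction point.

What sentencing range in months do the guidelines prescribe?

64-70 months

Base offense level for tax evasion: 22.
§2 applies (level before this adjustment is 22 ≥ 6, so +3): 22 + 3 = 25.
§3 applies (level before this adjustment is 25 ≥ 21, so +6): 25 + 6 = 31.
§4 applies: 31 + 1 = 32.
§5 applies: 32 − 1 = 31.
Final offense level: 31.
Criminal history: 1 prior point → Category 1 (0-5).
Level 31 falls in the 29-32 band.
Grid: Level 29-32 × Category 1 = 64-70 months.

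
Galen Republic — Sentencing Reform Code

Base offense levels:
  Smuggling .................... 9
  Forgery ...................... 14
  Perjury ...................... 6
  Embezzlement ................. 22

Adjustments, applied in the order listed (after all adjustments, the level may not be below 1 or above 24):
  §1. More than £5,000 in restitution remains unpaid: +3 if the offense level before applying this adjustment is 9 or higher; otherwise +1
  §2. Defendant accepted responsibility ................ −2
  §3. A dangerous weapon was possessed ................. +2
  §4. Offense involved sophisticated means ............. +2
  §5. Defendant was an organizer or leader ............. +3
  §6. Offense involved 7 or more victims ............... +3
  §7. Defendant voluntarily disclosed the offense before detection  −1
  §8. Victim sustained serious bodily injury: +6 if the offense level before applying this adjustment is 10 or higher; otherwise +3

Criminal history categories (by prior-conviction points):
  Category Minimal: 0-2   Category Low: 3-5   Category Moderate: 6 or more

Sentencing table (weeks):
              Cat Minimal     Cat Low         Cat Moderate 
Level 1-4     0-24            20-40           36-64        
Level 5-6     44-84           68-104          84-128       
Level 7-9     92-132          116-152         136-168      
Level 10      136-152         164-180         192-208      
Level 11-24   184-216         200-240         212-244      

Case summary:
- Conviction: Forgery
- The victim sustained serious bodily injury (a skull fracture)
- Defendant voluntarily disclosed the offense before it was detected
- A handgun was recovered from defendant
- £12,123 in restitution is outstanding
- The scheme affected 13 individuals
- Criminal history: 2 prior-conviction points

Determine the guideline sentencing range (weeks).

184-216 weeks

Base offense level for forgery: 14.
§1 applies (level before this adjustment is 14 ≥ 9, so +3): 14 + 3 = 17.
§3 applies: 17 + 2 = 19.
§5 does not apply.
§6 applies: 19 + 3 = 22.
§7 applies: 22 − 1 = 21.
§8 applies (level before this adjustment is 21 ≥ 10, so +6): 21 + 6 = 27.
Level 27 exceeds the maximum of 24; capped at 24.
Final offense level: 24.
Criminal history: 2 prior points → Category Minimal (0-2).
Level 24 falls in the 11-24 band.
Grid: Level 11-24 × Category Minimal = 184-216 weeks.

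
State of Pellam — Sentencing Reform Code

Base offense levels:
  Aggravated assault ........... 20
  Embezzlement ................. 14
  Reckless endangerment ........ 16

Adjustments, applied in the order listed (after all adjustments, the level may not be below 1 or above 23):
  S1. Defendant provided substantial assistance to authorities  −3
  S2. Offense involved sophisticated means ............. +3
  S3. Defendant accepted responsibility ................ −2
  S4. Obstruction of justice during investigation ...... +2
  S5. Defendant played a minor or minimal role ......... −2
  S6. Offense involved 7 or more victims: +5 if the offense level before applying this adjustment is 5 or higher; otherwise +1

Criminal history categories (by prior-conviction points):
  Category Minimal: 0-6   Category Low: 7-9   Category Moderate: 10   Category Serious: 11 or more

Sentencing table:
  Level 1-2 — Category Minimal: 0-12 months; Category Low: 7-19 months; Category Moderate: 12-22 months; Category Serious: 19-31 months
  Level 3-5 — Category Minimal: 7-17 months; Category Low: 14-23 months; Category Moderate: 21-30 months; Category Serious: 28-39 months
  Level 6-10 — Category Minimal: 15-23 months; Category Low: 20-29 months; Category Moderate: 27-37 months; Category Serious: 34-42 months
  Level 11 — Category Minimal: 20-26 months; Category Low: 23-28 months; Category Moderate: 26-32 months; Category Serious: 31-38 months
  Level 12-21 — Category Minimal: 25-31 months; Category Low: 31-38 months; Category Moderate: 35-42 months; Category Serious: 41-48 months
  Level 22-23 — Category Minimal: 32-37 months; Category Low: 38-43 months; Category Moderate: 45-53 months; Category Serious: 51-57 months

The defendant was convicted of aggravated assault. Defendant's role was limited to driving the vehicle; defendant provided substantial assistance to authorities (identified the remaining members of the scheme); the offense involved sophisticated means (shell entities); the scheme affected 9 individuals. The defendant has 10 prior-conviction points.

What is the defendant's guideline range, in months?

45-53 months

Base offense level for aggravated assault: 20.
S1 applies: 20 − 3 = 17.
S2 applies: 17 + 3 = 20.
S3 does not apply.
S5 applies: 20 − 2 = 18.
S6 applies (level before this adjustment is 18 ≥ 5, so +5): 18 + 5 = 23.
Final offense level: 23.
Criminal history: 10 prior points → Category Moderate (10).
Level 23 falls in the 22-23 band.
Grid: Level 22-23 × Category Moderate = 45-53 months.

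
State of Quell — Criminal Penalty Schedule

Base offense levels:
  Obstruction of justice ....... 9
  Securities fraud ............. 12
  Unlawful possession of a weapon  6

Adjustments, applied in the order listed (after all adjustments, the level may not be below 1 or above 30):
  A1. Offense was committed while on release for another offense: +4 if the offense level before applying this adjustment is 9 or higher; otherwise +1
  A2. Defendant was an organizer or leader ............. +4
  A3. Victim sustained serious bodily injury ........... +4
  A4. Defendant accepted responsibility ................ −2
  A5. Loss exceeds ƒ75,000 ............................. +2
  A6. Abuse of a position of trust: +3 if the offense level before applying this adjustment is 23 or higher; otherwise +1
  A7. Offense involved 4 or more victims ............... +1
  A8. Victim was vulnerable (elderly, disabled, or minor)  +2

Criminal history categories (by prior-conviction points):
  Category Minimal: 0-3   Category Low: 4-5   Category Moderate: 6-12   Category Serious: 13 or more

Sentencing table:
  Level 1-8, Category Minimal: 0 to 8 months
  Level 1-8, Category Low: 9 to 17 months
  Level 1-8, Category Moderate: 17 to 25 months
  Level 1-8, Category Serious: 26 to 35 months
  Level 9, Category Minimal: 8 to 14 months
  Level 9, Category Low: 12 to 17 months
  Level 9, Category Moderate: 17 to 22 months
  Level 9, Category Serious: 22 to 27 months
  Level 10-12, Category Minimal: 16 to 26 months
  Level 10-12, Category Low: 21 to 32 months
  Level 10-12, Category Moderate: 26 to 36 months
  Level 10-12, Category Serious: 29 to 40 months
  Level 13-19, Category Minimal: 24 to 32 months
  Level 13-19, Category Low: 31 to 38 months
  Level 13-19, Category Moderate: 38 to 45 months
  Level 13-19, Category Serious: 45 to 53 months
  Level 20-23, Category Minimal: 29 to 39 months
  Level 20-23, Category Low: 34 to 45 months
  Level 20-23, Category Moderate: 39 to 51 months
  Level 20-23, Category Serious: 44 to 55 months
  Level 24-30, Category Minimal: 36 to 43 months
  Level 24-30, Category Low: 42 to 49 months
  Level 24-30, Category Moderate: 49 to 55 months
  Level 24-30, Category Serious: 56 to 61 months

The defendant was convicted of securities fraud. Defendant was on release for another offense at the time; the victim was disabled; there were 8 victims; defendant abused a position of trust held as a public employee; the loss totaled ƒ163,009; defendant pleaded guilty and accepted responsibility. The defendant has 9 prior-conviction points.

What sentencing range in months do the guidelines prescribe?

Base offense level for securities fraud: 12.
A1 applies (level before this adjustment is 12 ≥ 9, so +4): 12 + 4 = 16.
A2 does not apply.
A4 applies: 16 − 2 = 14.
A5 applies: 14 + 2 = 16.
A6 applies (level before this adjustment is 16 < 23, so +1): 16 + 1 = 17.
A7 applies: 17 + 1 = 18.
A8 applies: 18 + 2 = 20.
Final offense level: 20.
Criminal history: 9 prior points → Category Moderate (6-12).
Level 20 falls in the 20-23 band.
Grid: Level 20-23 × Category Moderate = 39-51 months.

39-51 months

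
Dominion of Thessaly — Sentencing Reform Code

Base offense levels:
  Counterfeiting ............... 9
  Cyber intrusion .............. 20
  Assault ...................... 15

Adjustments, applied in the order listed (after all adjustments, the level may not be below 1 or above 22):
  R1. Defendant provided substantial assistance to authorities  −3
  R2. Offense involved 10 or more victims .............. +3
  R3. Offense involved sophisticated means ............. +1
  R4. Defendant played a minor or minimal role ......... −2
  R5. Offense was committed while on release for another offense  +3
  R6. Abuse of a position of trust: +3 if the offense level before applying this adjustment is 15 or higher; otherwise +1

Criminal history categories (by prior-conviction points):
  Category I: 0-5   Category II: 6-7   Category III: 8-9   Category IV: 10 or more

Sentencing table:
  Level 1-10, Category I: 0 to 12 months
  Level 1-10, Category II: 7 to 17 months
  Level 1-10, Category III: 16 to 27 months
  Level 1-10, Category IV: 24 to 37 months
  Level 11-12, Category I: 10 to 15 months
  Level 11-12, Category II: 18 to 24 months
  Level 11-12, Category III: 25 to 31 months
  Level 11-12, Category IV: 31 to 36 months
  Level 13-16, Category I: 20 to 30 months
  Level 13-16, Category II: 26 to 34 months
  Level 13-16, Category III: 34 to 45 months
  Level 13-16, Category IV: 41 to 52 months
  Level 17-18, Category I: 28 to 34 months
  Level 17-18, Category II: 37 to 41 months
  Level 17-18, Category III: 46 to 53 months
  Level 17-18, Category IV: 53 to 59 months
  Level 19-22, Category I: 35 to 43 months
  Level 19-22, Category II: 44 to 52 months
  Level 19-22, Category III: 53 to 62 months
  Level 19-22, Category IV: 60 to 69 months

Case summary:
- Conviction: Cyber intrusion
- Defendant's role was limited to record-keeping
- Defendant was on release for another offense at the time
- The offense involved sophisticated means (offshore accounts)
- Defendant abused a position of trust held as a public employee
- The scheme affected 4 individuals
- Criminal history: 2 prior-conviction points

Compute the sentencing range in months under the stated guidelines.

Base offense level for cyber intrusion: 20.
R1 does not apply.
R3 applies: 20 + 1 = 21.
R4 applies: 21 − 2 = 19.
R5 applies: 19 + 3 = 22.
R6 applies (level before this adjustment is 22 ≥ 15, so +3): 22 + 3 = 25.
Level 25 exceeds the maximum of 22; capped at 22.
Final offense level: 22.
Criminal history: 2 prior points → Category I (0-5).
Level 22 falls in the 19-22 band.
Grid: Level 19-22 × Category I = 35-43 months.

35-43 months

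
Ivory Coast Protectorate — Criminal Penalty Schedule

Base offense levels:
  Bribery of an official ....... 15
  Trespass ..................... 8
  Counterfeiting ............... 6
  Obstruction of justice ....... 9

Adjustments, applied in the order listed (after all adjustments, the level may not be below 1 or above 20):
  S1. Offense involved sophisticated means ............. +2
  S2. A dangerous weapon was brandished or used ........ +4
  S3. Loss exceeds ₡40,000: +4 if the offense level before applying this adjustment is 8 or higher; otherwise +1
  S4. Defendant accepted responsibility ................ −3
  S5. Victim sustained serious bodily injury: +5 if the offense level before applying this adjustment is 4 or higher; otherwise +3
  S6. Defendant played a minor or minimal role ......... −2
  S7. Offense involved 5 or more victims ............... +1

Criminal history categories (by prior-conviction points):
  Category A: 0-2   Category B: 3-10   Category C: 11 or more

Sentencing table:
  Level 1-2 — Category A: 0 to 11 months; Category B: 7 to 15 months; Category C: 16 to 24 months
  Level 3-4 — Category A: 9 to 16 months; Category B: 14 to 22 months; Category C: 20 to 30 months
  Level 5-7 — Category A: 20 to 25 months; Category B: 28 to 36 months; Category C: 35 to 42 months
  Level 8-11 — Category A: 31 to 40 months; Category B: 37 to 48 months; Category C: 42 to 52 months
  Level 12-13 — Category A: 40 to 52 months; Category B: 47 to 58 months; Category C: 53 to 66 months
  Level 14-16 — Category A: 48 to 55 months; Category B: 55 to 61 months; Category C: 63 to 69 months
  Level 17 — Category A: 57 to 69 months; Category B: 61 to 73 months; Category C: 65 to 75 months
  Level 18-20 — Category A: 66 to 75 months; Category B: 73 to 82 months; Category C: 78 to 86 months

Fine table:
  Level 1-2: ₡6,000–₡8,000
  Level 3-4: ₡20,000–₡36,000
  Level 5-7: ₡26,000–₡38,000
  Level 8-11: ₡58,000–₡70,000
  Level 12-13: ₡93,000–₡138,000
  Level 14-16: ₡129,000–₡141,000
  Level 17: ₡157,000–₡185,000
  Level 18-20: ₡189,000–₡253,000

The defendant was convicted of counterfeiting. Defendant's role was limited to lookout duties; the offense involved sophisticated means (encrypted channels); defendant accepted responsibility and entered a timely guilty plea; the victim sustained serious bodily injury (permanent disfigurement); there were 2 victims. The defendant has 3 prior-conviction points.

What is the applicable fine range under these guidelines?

₡58,000–₡70,000

Base offense level for counterfeiting: 6.
S1 applies: 6 + 2 = 8.
S2 does not apply.
S3 does not apply.
S4 applies: 8 − 3 = 5.
S5 applies (level before this adjustment is 5 ≥ 4, so +5): 5 + 5 = 10.
S6 applies: 10 − 2 = 8.
Final offense level: 8.
Level 8 falls in the 8-11 band.
Fine table: Level 8-11 → ₡58,000–₡70,000.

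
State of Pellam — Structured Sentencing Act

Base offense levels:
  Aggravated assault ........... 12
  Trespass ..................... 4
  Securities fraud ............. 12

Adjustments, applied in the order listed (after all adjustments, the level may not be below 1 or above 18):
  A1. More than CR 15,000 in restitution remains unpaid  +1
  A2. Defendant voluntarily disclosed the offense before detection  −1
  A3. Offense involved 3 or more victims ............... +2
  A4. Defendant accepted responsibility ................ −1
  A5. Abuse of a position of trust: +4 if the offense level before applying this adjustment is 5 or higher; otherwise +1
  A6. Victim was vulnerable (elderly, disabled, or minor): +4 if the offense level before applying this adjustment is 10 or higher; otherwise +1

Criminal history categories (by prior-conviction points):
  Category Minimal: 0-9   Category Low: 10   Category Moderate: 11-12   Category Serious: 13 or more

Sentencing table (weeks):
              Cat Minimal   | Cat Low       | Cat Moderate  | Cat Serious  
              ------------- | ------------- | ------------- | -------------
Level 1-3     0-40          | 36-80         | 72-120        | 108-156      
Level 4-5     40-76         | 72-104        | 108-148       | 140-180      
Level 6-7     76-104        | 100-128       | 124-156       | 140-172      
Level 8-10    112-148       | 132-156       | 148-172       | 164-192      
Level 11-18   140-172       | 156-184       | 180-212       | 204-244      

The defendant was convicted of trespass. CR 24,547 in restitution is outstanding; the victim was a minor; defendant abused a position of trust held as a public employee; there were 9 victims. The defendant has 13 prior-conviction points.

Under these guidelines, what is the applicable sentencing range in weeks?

204-244 weeks

Base offense level for trespass: 4.
A1 applies: 4 + 1 = 5.
A3 applies: 5 + 2 = 7.
A4 does not apply.
A5 applies (level before this adjustment is 7 ≥ 5, so +4): 7 + 4 = 11.
A6 applies (level before this adjustment is 11 ≥ 10, so +4): 11 + 4 = 15.
Final offense level: 15.
Criminal history: 13 prior points → Category Serious (13+).
Level 15 falls in the 11-18 band.
Grid: Level 11-18 × Category Serious = 204-244 weeks.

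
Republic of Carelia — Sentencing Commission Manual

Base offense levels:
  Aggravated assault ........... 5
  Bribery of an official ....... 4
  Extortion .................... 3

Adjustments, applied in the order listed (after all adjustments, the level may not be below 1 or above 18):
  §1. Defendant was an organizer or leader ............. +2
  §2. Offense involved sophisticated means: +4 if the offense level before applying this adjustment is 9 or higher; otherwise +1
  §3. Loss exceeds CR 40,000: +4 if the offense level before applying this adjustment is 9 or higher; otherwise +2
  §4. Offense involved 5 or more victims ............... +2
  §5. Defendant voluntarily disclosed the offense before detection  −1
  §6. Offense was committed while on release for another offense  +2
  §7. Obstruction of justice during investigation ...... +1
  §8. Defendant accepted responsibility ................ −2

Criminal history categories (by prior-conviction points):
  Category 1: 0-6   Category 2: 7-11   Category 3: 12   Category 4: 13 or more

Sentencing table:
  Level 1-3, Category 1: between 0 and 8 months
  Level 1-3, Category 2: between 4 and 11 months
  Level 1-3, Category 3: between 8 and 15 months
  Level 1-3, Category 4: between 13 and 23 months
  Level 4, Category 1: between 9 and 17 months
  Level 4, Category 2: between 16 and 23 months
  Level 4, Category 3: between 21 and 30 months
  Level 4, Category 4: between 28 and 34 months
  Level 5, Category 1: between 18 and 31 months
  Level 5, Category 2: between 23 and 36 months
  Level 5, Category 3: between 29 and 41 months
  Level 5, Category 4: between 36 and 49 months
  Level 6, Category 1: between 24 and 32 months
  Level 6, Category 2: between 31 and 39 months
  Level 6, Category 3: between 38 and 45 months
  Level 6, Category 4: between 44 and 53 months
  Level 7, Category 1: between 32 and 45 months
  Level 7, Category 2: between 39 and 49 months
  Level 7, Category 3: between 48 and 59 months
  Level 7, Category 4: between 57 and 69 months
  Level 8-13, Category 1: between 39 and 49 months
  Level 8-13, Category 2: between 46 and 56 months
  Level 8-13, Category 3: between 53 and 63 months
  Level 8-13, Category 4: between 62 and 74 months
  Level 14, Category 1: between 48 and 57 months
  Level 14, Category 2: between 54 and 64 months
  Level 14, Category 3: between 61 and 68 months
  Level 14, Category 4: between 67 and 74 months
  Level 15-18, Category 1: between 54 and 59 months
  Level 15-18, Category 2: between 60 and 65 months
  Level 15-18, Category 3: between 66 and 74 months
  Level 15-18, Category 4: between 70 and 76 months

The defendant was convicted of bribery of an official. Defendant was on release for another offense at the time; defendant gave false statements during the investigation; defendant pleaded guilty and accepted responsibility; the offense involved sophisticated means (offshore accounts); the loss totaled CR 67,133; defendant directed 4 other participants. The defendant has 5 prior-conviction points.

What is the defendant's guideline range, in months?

Base offense level for bribery of an official: 4.
§1 applies: 4 + 2 = 6.
§2 applies (level before this adjustment is 6 < 9, so +1): 6 + 1 = 7.
§3 applies (level before this adjustment is 7 < 9, so +2): 7 + 2 = 9.
§4 does not apply.
§5 does not apply.
§6 applies: 9 + 2 = 11.
§7 applies: 11 + 1 = 12.
§8 applies: 12 − 2 = 10.
Final offense level: 10.
Criminal history: 5 prior points → Category 1 (0-6).
Level 10 falls in the 8-13 band.
Grid: Level 8-13 × Category 1 = 39-49 months.

39-49 months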